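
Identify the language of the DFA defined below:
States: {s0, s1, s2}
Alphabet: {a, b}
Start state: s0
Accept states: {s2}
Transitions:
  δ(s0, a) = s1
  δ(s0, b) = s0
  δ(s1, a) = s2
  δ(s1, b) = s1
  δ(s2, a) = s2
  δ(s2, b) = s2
Testing a few strings:
  'aba' → accept
  'ab' → reject
  'aa' → accept
  'b' → reject
State roles: s0=zero a's seen; s1=one a seen; s2=≥ two a's seen
All strings over {a,b} containing at least two a's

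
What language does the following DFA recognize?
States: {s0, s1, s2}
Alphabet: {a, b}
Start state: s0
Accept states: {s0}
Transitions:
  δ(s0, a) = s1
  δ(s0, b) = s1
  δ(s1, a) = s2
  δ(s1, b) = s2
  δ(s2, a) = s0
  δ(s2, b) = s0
Testing a few strings:
  'ab' → reject
  'bbb' → accept
  'a' → reject
  'baa' → accept
State roles: s0=length ≡ 0 (mod 3); s1=length ≡ 1 (mod 3); s2=length ≡ 2 (mod 3)
All strings over {a,b} whose length is a multiple of 3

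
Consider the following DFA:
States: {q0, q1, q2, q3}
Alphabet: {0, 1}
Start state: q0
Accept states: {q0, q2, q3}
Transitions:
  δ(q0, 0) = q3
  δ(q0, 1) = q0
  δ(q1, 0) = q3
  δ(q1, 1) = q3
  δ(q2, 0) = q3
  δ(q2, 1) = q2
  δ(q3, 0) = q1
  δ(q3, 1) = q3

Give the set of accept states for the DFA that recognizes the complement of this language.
Complement accept states = All states \ Original accept states
= {q0, q1, q2, q3} \ {q0, q2, q3}
{q1}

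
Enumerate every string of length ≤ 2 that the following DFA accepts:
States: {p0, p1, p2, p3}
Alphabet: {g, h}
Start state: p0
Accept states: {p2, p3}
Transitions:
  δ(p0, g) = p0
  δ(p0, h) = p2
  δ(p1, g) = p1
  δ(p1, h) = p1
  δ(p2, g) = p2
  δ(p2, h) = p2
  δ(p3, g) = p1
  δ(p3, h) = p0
h, gh, hg, hh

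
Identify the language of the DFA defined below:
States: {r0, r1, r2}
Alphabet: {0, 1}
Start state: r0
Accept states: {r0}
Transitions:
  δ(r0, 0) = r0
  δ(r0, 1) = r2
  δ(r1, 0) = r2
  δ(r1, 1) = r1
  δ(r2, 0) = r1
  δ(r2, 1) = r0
Testing a few strings:
  '001' → reject
  '1' → reject
  '110' → accept
  '1110' → reject
State roles: r0=value ≡ 0 (mod 3); r1=value ≡ 2 (mod 3); r2=value ≡ 1 (mod 3)
All binary strings representing a multiple of 3 (read in base 2; leading zeros allowed and ε counts as 0)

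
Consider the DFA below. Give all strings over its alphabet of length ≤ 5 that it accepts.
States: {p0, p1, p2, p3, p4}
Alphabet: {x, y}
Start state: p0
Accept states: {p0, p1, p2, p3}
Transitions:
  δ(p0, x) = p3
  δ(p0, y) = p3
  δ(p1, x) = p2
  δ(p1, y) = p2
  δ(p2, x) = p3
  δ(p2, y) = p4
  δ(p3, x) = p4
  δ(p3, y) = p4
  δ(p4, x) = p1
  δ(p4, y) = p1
ε, x, y, xxx, xxy, xyx, xyy, yxx, yxy, yyx, yyy, xxxx, xxxy, xxyx, xxyy, xyxx, xyxy, xyyx, xyyy, yxxx, yxxy, yxyx, yxyy, yyxx, yyxy, yyyx, yyyy, xxxxx, xxxyx, xxyxx, xxyyx, xyxxx, xyxyx, xyyxx, xyyyx, yxxxx, yxxyx, yxyxx, yxyyx, yyxxx, yyxyx, yyyxx, yyyyx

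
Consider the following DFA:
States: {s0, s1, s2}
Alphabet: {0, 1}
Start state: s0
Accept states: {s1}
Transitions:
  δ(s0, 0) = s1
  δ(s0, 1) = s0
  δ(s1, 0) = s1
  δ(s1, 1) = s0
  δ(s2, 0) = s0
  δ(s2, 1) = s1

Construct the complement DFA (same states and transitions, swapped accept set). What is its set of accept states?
Complement accept states = All states \ Original accept states
= {s0, s1, s2} \ {s1}
{s0, s2}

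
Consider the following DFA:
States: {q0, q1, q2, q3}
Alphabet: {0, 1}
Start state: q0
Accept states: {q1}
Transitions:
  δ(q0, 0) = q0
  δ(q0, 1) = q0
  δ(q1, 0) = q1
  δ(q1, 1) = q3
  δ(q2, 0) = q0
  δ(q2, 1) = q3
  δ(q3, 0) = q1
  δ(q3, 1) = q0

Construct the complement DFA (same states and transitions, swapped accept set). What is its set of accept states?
Complement accept states = All states \ Original accept states
= {q0, q1, q2, q3} \ {q1}
{q0, q2, q3}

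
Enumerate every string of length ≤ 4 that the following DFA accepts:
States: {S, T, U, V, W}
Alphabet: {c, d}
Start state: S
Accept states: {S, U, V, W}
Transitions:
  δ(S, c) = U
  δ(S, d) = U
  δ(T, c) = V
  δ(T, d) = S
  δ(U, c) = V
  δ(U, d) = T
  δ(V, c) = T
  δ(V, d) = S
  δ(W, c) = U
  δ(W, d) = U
ε, c, d, cc, dc, ccd, cdc, cdd, dcd, ddc, ddd, cccc, cccd, ccdc, ccdd, cdcd, cddc, cddd, dccc, dccd, dcdc, dcdd, ddcd, dddc, dddd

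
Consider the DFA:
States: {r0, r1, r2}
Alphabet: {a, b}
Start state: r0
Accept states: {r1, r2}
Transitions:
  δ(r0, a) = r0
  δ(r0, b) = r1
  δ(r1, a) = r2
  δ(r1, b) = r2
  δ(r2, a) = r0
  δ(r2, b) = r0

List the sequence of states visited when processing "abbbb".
read 'a': r0 → r0
  read 'b': r0 → r1
  read 'b': r1 → r2
  read 'b': r2 → r0
  read 'b': r0 → r1
r0 -> r0 -> r1 -> r2 -> r0 -> r1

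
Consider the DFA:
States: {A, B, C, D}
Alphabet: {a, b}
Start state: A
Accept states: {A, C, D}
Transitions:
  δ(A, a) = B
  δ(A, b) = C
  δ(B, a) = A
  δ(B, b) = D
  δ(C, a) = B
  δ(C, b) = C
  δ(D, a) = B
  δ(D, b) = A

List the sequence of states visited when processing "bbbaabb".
read 'b': A → C
  read 'b': C → C
  read 'b': C → C
  read 'a': C → B
  read 'a': B → A
  read 'b': A → C
  read 'b': C → C
A -> C -> C -> C -> B -> A -> C -> C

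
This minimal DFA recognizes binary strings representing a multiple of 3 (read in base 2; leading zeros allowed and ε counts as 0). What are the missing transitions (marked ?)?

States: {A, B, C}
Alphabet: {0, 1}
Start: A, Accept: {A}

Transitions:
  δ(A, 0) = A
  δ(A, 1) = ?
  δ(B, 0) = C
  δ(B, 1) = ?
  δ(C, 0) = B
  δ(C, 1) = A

From the language and accept set, identify what each state tracks — A: value ≡ 0 (mod 3); B: value ≡ 2 (mod 3); C: value ≡ 1 (mod 3).
Each missing δ(q, a) is the state matching the new tracked value after reading a.
δ(A, 1) = C; δ(B, 1) = B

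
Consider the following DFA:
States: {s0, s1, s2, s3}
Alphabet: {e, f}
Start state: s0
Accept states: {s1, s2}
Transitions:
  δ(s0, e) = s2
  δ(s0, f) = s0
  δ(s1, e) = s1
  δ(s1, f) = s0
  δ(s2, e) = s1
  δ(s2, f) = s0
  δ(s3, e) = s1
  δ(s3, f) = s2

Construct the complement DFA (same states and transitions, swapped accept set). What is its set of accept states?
Complement accept states = All states \ Original accept states
= {s0, s1, s2, s3} \ {s1, s2}
{s0, s3}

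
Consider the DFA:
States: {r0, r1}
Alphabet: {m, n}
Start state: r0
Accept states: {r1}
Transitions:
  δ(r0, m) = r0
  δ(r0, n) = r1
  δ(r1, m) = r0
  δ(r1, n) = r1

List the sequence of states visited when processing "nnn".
read 'n': r0 → r1
  read 'n': r1 → r1
  read 'n': r1 → r1
r0 -> r1 -> r1 -> r1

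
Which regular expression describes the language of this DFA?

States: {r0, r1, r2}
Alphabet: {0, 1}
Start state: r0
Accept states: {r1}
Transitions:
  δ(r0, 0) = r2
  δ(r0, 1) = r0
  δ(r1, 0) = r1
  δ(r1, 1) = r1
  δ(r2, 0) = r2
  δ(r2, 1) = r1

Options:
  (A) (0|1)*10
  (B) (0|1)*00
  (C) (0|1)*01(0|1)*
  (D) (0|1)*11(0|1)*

Check each option against the DFA on short strings; one disagreement eliminates an option:
  (A) (0|1)*10: on '01' the DFA goes r0 → r2 → r1 and accepts (r1 ∈ Accept), but the regex does not match it → eliminate
  (B) (0|1)*00: on '00' the DFA goes r0 → r2 → r2 and rejects (r2 ∉ Accept), but the regex matches it → eliminate
  (C) (0|1)*01(0|1)*: agrees with the DFA on every string of length ≤ 6
  (D) (0|1)*11(0|1)*: on '01' the DFA goes r0 → r2 → r1 and accepts (r1 ∈ Accept), but the regex does not match it → eliminate
Only (C) is consistent with the DFA.
(C) (0|1)*01(0|1)*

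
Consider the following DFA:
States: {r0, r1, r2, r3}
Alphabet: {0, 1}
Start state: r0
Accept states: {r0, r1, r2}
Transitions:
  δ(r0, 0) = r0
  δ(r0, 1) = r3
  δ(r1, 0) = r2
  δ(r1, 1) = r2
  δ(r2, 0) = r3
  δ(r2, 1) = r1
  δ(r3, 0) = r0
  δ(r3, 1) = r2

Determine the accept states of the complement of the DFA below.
Complement accept states = All states \ Original accept states
= {r0, r1, r2, r3} \ {r0, r1, r2}
{r3}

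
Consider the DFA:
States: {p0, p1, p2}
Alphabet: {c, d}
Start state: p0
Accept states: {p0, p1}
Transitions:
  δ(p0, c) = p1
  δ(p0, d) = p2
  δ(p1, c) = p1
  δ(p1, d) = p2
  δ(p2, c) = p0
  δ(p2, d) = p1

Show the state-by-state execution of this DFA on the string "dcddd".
read 'd': p0 → p2
  read 'c': p2 → p0
  read 'd': p0 → p2
  read 'd': p2 → p1
  read 'd': p1 → p2
p0 -> p2 -> p0 -> p2 -> p1 -> p2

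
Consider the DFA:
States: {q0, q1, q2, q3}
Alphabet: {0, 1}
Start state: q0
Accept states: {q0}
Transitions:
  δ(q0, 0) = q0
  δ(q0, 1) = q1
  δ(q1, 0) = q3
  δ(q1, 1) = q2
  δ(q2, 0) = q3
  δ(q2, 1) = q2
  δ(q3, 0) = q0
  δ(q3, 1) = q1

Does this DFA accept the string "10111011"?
Processing string "10111011":
  q0 --1--> q1
  q1 --0--> q3
  q3 --1--> q1
  q1 --1--> q2
  q2 --1--> q2
  q2 --0--> q3
  q3 --1--> q1
  q1 --1--> q2
Final state: q2
Accept states: {q0}
No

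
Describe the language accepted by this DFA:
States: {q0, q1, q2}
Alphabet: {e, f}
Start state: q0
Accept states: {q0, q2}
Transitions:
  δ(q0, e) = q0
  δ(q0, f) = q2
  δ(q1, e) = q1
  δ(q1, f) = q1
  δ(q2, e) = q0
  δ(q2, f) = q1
Testing a few strings:
  'ffff' → reject
  'ee' → accept
  'ff' → reject
  'eef' → accept
State roles: q0=last symbol not f (ok); q1=saw ff (dead); q2=last symbol f (ok)
All strings over {e,f} with no two consecutive f's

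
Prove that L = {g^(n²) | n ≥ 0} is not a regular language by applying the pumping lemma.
Assume L is regular with pumping length p. Idea: pumping adds a fixed amount, but gaps between consecutive squares grow.
Choose s = g^(p²) (length p² ≥ p). By the pumping lemma, s = xyz with |xy| ≤ p, |y| > 0, so |y| = k with 1 ≤ k ≤ p. Then |xy²z| = p²+k. Since p² < p²+k ≤ p²+p < (p+1)², the length p²+k lies strictly between consecutive squares, so it is not a perfect square and xy²z ∉ L.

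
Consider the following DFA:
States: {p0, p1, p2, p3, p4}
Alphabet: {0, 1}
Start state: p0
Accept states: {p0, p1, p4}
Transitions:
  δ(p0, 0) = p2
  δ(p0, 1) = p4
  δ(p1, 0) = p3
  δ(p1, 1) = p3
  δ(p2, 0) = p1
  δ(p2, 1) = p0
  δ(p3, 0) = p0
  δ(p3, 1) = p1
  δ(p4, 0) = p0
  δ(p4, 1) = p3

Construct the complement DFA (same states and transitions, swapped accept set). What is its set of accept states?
Complement accept states = All states \ Original accept states
= {p0, p1, p2, p3, p4} \ {p0, p1, p4}
{p2, p3}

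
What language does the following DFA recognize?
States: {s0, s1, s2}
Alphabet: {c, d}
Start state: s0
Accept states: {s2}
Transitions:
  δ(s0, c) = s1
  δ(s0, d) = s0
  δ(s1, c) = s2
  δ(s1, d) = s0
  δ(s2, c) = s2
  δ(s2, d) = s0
Testing a few strings:
  'cddd' → reject
  'ddd' → reject
  'cc' → accept
  'cdc' → reject
State roles: s0=last symbol not c; s1=one trailing c; s2=two trailing c's
All strings over {c,d} ending with cc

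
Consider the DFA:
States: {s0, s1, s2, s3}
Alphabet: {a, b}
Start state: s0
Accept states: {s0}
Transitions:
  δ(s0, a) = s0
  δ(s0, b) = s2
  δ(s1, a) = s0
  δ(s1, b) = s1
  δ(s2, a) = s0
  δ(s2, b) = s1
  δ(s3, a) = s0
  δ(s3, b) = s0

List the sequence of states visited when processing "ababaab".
read 'a': s0 → s0
  read 'b': s0 → s2
  read 'a': s2 → s0
  read 'b': s0 → s2
  read 'a': s2 → s0
  read 'a': s0 → s0
  read 'b': s0 → s2
s0 -> s0 -> s2 -> s0 -> s2 -> s0 -> s0 -> s2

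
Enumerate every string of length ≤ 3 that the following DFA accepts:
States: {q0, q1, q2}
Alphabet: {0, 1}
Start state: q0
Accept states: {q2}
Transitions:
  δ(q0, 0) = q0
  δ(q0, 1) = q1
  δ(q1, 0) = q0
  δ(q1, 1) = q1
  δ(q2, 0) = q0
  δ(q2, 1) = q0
None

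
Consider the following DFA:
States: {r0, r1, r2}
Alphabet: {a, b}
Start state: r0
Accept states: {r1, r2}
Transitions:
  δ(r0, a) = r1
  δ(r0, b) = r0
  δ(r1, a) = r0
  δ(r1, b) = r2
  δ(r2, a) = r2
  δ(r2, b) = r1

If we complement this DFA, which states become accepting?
Complement accept states = All states \ Original accept states
= {r0, r1, r2} \ {r1, r2}
{r0}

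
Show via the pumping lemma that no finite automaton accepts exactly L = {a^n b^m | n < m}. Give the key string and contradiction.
Assume L is regular with pumping length p. Idea: pumping up the a-block makes the a-count reach the b-count.
Choose s = a^p b^(p+1) ∈ L. By the pumping lemma, s = xyz with |xy| ≤ p, |y| > 0, so y = a^k with k ≥ 1. Then xy²z = a^(p+k) b^(p+1). Since p+k ≥ p+1, the number of a's is no longer strictly less than the number of b's, so xy²z ∉ L.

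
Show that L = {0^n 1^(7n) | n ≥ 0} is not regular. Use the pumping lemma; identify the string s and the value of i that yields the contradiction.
Assume L is regular with pumping length p. Idea: pumping the 0-block breaks the 1:7 ratio.
Choose s = 0^p 1^(7p) (length 8p ≥ p). By the pumping lemma, s = xyz with |xy| ≤ p, |y| > 0, so y = 0^k with k ≥ 1. Then xy²z = 0^(p+k) 1^(7p). For this to be in L we would need 7p = 7(p+k), i.e. 7k = 0, contradicting k ≥ 1. So xy²z ∉ L.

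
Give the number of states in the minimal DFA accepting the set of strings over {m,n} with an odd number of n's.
By Myhill–Nerode, count the distinguishable equivalence classes: two classes — parity of the count of n's.
2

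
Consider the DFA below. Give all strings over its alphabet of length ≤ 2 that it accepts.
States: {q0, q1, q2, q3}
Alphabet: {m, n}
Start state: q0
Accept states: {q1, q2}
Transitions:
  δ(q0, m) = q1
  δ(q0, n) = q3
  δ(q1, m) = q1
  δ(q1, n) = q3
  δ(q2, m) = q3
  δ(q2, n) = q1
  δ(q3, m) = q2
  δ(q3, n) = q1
m, mm, nm, nn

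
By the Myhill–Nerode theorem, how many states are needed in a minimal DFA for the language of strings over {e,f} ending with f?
By Myhill–Nerode, count the distinguishable equivalence classes: two classes — last symbol is f vs. not.
2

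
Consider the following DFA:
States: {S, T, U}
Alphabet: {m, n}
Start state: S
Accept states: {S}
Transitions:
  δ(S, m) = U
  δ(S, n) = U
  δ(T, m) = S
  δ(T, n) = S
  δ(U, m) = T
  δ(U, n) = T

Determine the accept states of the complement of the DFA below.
Complement accept states = All states \ Original accept states
= {S, T, U} \ {S}
{T, U}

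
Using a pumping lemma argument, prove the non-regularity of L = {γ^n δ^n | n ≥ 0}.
Assume L is regular with pumping length p. Idea: pumping the γ-block changes the count balance.
Choose s = γ^p δ^p (length 2p ≥ p). By the pumping lemma, s = xyz with |xy| ≤ p, |y| > 0. So y = γ^k for some k > 0 (since xy is entirely within the γ's). Pumping gives xy²z = γ^(p+k) δ^p, which is not in L since p+k ≠ p.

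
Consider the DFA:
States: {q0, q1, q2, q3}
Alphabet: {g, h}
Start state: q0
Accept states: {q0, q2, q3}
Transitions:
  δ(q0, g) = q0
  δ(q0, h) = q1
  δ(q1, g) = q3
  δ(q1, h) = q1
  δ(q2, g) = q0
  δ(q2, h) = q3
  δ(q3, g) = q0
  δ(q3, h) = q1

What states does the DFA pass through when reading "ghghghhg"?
read 'g': q0 → q0
  read 'h': q0 → q1
  read 'g': q1 → q3
  read 'h': q3 → q1
  read 'g': q1 → q3
  read 'h': q3 → q1
  read 'h': q1 → q1
  read 'g': q1 → q3
q0 -> q0 -> q1 -> q3 -> q1 -> q3 -> q1 -> q1 -> q3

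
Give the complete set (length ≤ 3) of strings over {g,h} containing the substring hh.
hh, ghh, hhg, hhh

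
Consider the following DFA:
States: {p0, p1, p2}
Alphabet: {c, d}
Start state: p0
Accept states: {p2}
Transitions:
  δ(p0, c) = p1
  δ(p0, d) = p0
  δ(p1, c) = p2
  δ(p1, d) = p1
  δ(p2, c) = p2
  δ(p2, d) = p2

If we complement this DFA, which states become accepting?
Complement accept states = All states \ Original accept states
= {p0, p1, p2} \ {p2}
{p0, p1}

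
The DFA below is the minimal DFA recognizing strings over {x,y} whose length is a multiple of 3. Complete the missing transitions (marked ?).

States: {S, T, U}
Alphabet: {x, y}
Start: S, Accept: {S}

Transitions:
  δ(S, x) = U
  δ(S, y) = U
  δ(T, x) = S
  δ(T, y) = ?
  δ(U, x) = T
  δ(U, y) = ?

From the language and accept set, identify what each state tracks — S: length ≡ 0 (mod 3); T: length ≡ 2 (mod 3); U: length ≡ 1 (mod 3).
Each missing δ(q, a) is the state matching the new tracked value after reading a.
δ(T, y) = S; δ(U, y) = T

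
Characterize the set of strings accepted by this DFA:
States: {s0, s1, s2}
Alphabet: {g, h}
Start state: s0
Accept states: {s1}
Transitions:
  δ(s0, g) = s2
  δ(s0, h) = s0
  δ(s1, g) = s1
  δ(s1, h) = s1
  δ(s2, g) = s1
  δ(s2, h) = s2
Testing a few strings:
  'gg' → accept
  'g' → reject
  'hhgg' → accept
  'gggg' → accept
State roles: s0=zero g's seen; s1=≥ two g's seen; s2=one g seen
All strings over {g,h} containing at least two g's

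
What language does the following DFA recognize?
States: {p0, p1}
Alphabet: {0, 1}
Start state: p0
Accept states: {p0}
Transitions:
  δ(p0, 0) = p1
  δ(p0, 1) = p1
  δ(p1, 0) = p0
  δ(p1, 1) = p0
Testing a few strings:
  '0' → reject
  '1' → reject
  '000' → reject
  '101' → reject
State roles: p0=even length so far; p1=odd length so far
All binary strings of even length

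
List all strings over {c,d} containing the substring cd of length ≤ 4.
cd, ccd, cdc, cdd, dcd, cccd, ccdc, ccdd, cdcc, cdcd, cddc, cddd, dccd, dcdc, dcdd, ddcd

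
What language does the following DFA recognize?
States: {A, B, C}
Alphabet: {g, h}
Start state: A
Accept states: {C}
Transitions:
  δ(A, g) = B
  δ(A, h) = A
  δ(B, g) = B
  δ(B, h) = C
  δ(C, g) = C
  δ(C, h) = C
Testing a few strings:
  'h' → reject
  'g' → reject
  'gghh' → accept
  'gh' → accept
State roles: A=no g seen yet; B=seen a g, waiting for h; C=substring gh seen
All strings over {g,h} containing the substring gh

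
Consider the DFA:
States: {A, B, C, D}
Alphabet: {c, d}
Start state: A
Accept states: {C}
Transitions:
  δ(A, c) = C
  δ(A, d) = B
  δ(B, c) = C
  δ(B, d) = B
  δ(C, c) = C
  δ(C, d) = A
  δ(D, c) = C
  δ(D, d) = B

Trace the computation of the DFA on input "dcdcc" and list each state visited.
read 'd': A → B
  read 'c': B → C
  read 'd': C → A
  read 'c': A → C
  read 'c': C → C
A -> B -> C -> A -> C -> C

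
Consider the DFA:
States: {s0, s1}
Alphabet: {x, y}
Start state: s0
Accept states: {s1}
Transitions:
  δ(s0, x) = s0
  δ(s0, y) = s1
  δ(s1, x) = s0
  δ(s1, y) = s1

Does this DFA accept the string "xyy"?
Processing string "xyy":
  s0 --x--> s0
  s0 --y--> s1
  s1 --y--> s1
Final state: s1
Accept states: {s1}
Yes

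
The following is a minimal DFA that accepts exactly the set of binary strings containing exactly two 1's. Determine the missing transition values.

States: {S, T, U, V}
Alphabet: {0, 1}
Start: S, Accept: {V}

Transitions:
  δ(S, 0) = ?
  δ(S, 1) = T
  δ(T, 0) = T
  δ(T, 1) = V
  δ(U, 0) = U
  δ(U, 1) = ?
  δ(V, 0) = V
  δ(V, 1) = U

From the language and accept set, identify what each state tracks — S: zero 1's; T: one 1; U: ≥ three 1's (dead); V: two 1's.
Each missing δ(q, a) is the state matching the new tracked value after reading a.
δ(S, 0) = S; δ(U, 1) = U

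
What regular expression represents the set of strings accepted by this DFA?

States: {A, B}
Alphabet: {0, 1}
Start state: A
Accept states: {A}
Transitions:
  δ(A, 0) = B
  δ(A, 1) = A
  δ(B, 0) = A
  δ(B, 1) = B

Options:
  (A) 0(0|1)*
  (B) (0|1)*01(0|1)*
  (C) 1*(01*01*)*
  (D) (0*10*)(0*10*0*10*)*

Check each option against the DFA on short strings; one disagreement eliminates an option:
  (A) 0(0|1)*: on ε the DFA stays in A and accepts (A ∈ Accept), but the regex does not match it → eliminate
  (B) (0|1)*01(0|1)*: on ε the DFA stays in A and accepts (A ∈ Accept), but the regex does not match it → eliminate
  (C) 1*(01*01*)*: agrees with the DFA on every string of length ≤ 6
  (D) (0*10*)(0*10*0*10*)*: on ε the DFA stays in A and accepts (A ∈ Accept), but the regex does not match it → eliminate
Only (C) is consistent with the DFA.
(C) 1*(01*01*)*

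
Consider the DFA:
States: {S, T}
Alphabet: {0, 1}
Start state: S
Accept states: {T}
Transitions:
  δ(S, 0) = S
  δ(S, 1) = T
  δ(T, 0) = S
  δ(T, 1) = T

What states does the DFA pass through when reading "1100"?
read '1': S → T
  read '1': T → T
  read '0': T → S
  read '0': S → S
S -> T -> T -> S -> S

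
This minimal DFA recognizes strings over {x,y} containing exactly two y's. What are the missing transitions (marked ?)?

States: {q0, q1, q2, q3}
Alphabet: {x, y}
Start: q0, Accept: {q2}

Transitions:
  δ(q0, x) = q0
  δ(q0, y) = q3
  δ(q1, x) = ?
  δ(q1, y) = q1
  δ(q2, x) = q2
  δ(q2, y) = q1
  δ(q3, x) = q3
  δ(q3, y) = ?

From the language and accept set, identify what each state tracks — q0: zero y's; q1: ≥ three y's (dead); q2: two y's; q3: one y.
Each missing δ(q, a) is the state matching the new tracked value after reading a.
δ(q1, x) = q1; δ(q3, y) = q2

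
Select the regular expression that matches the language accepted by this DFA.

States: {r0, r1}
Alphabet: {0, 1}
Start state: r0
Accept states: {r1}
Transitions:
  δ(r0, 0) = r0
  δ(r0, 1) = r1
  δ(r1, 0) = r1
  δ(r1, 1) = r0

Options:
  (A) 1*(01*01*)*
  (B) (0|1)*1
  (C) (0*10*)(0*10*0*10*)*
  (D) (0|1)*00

Check each option against the DFA on short strings; one disagreement eliminates an option:
  (A) 1*(01*01*)*: on ε the DFA stays in r0 and rejects (r0 ∉ Accept), but the regex matches it → eliminate
  (B) (0|1)*1: on '10' the DFA goes r0 → r1 → r1 and accepts (r1 ∈ Accept), but the regex does not match it → eliminate
  (C) (0*10*)(0*10*0*10*)*: agrees with the DFA on every string of length ≤ 6
  (D) (0|1)*00: on '1' the DFA goes r0 → r1 and accepts (r1 ∈ Accept), but the regex does not match it → eliminate
Only (C) is consistent with the DFA.
(C) (0*10*)(0*10*0*10*)*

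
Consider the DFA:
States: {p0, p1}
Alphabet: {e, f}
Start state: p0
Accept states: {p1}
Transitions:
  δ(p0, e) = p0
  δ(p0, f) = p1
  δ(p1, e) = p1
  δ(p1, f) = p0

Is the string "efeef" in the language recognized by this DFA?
Processing string "efeef":
  p0 --e--> p0
  p0 --f--> p1
  p1 --e--> p1
  p1 --e--> p1
  p1 --f--> p0
Final state: p0
Accept states: {p1}
No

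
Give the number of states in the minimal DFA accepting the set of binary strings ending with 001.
By Myhill–Nerode, count the distinguishable equivalence classes: 4 classes — one per longest suffix of the input that is a prefix of '001' (lengths 0 through 3); only the length-3 class is accepting.
4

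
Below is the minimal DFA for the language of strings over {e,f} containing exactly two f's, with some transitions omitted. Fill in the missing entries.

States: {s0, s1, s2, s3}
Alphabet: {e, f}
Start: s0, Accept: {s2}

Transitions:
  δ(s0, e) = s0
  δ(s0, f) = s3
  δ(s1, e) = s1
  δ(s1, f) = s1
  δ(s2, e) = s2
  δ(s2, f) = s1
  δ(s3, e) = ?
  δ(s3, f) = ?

From the language and accept set, identify what each state tracks — s0: zero f's; s1: ≥ three f's (dead); s2: two f's; s3: one f.
Each missing δ(q, a) is the state matching the new tracked value after reading a.
δ(s3, e) = s3; δ(s3, f) = s2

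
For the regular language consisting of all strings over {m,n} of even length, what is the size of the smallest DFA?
By Myhill–Nerode, count the distinguishable equivalence classes: two classes — parity of the length.
2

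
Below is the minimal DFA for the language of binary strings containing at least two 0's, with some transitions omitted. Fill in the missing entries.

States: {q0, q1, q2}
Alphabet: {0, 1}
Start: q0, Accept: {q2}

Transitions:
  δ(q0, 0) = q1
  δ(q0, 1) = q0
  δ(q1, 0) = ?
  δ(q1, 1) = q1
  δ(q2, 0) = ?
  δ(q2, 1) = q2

From the language and accept set, identify what each state tracks — q0: zero 0's seen; q1: one 0 seen; q2: ≥ two 0's seen.
Each missing δ(q, a) is the state matching the new tracked value after reading a.
δ(q1, 0) = q2; δ(q2, 0) = q2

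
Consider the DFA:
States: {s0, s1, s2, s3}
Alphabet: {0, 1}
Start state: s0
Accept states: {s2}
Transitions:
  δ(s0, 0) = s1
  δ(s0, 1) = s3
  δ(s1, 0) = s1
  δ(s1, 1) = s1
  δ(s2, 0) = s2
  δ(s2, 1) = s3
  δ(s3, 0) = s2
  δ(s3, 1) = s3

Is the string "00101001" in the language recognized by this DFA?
Processing string "00101001":
  s0 --0--> s1
  s1 --0--> s1
  s1 --1--> s1
  s1 --0--> s1
  s1 --1--> s1
  s1 --0--> s1
  s1 --0--> s1
  s1 --1--> s1
Final state: s1
Accept states: {s2}
No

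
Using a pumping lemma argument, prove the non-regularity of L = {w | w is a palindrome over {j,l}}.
Assume L is regular with pumping length p. Idea: pumping the leading j-block breaks the symmetry.
Choose s = j^p l j^p (a palindrome of length 2p+1 ≥ p). By the pumping lemma, s = xyz with |xy| ≤ p, |y| > 0, so y = j^k with k > 0 (xy lies entirely in the first j^p). Then xy²z = j^(p+k) l j^p, which is not a palindrome since p+k ≠ p.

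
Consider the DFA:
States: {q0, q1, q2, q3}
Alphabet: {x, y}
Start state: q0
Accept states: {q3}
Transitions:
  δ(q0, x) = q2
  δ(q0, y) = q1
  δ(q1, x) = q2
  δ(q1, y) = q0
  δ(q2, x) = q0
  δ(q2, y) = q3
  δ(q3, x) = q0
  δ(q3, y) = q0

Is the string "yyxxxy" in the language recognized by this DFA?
Processing string "yyxxxy":
  q0 --y--> q1
  q1 --y--> q0
  q0 --x--> q2
  q2 --x--> q0
  q0 --x--> q2
  q2 --y--> q3
Final state: q3
Accept states: {q3}
Yes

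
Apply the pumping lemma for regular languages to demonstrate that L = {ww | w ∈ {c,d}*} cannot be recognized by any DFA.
Assume L is regular with pumping length p. Idea: pumping the leading c-block breaks the equality of the two halves.
Choose s = c^p d c^p d ∈ L (with w = c^p d). |s| = 2p+2 ≥ p. By the pumping lemma, s = xyz with |xy| ≤ p, |y| > 0, so y = c^k with k ≥ 1, in the first c-block. Then xy²z = c^(p+k) d c^p d, of length 2p+2+k. If k is odd this length is odd, so it cannot be of the form ww. If k is even, each half has length p+1+k/2 ≤ p+k, so the first half lies entirely inside the leading c-block and contains no d, while the second half ends in d; the halves differ. Either way xy²z ∉ L.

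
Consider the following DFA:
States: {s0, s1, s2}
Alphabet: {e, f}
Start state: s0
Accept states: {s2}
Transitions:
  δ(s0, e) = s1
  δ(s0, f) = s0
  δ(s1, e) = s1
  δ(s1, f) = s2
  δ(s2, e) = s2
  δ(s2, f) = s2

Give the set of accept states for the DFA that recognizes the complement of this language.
Complement accept states = All states \ Original accept states
= {s0, s1, s2} \ {s2}
{s0, s1}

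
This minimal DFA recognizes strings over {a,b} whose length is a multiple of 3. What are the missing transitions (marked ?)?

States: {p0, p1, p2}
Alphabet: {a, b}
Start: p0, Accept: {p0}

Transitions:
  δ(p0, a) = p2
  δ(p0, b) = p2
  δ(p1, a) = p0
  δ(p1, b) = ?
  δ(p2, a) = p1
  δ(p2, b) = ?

From the language and accept set, identify what each state tracks — p0: length ≡ 0 (mod 3); p1: length ≡ 2 (mod 3); p2: length ≡ 1 (mod 3).
Each missing δ(q, a) is the state matching the new tracked value after reading a.
δ(p1, b) = p0; δ(p2, b) = p1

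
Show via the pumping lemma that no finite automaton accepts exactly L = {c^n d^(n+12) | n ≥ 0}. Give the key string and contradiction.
Assume L is regular with pumping length p. Idea: pumping the c-block breaks the fixed offset of 12.
Choose s = c^p d^(p+12) ∈ L. By the pumping lemma, s = xyz with |xy| ≤ p, |y| > 0, so y = c^k with k ≥ 1. Then xy²z = c^(p+k) d^(p+12). For this to be in L we would need p+12 = (p+k)+12, i.e. k = 0, contradicting k ≥ 1. So xy²z ∉ L.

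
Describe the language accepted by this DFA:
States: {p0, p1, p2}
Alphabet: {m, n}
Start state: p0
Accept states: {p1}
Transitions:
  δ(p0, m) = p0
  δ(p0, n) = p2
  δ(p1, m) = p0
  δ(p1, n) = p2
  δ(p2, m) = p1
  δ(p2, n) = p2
Testing a few strings:
  'm' → reject
  'mmm' → reject
  'nn' → reject
  'n' → reject
State roles: p0=no suffix match; p1=suffix is nm; p2=one trailing n
All strings over {m,n} ending with nm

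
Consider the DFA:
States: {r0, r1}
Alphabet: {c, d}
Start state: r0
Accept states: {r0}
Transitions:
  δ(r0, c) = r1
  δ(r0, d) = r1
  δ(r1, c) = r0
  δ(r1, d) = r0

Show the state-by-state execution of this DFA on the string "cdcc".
read 'c': r0 → r1
  read 'd': r1 → r0
  read 'c': r0 → r1
  read 'c': r1 → r0
r0 -> r1 -> r0 -> r1 -> r0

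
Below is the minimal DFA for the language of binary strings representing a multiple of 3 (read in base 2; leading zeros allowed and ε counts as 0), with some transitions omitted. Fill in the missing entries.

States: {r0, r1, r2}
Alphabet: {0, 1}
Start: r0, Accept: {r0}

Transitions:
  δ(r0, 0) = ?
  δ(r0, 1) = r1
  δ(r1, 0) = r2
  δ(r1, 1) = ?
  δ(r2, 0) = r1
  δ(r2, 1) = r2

From the language and accept set, identify what each state tracks — r0: value ≡ 0 (mod 3); r1: value ≡ 1 (mod 3); r2: value ≡ 2 (mod 3).
Each missing δ(q, a) is the state matching the new tracked value after reading a.
δ(r0, 0) = r0; δ(r1, 1) = r0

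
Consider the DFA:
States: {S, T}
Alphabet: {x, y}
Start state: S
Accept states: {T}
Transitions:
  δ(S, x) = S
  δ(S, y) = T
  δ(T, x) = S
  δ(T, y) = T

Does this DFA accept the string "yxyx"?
Processing string "yxyx":
  S --y--> T
  T --x--> S
  S --y--> T
  T --x--> S
Final state: S
Accept states: {T}
No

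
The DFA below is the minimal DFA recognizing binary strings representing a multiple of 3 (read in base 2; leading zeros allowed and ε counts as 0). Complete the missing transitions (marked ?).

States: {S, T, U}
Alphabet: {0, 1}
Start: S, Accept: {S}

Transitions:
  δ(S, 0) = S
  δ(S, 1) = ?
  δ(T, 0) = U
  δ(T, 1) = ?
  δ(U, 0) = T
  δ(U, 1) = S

From the language and accept set, identify what each state tracks — S: value ≡ 0 (mod 3); T: value ≡ 2 (mod 3); U: value ≡ 1 (mod 3).
Each missing δ(q, a) is the state matching the new tracked value after reading a.
δ(S, 1) = U; δ(T, 1) = T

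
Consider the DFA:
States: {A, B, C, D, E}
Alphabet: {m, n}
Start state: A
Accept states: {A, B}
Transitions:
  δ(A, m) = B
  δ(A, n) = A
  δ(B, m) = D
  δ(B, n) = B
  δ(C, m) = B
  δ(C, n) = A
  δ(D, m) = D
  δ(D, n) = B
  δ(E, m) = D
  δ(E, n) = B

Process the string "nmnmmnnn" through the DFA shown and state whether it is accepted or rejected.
Processing string "nmnmmnnn":
  A --n--> A
  A --m--> B
  B --n--> B
  B --m--> D
  D --m--> D
  D --n--> B
  B --n--> B
  B --n--> B
Final state: B
Accept states: {A, B}
Yes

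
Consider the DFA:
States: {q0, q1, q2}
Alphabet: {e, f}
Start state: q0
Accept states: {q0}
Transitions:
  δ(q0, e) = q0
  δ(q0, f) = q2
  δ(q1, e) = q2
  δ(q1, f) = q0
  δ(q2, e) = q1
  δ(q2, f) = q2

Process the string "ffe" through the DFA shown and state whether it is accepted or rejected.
Processing string "ffe":
  q0 --f--> q2
  q2 --f--> q2
  q2 --e--> q1
Final state: q1
Accept states: {q0}
No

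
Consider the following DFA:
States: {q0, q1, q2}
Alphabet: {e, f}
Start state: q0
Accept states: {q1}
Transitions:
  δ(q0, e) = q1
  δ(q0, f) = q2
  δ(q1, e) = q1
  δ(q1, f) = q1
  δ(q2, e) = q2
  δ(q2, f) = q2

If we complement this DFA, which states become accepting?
Complement accept states = All states \ Original accept states
= {q0, q1, q2} \ {q1}
{q0, q2}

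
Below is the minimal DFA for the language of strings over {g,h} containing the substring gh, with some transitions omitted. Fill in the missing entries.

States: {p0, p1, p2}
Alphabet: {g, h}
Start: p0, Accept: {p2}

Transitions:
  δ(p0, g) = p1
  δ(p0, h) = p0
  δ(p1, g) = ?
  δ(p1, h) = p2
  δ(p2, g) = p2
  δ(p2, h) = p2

From the language and accept set, identify what each state tracks — p0: no g seen yet; p1: seen a g, waiting for h; p2: substring gh seen.
Each missing δ(q, a) is the state matching the new tracked value after reading a.
δ(p1, g) = p1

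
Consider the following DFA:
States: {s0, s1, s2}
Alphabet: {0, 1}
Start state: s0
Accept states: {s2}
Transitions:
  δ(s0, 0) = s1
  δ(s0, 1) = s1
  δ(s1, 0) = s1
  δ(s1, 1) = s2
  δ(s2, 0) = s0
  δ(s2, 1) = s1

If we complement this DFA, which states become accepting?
Complement accept states = All states \ Original accept states
= {s0, s1, s2} \ {s2}
{s0, s1}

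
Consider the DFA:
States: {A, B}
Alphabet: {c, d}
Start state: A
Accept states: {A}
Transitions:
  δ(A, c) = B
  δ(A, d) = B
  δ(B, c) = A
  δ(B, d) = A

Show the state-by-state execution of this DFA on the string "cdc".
read 'c': A → B
  read 'd': B → A
  read 'c': A → B
A -> B -> A -> B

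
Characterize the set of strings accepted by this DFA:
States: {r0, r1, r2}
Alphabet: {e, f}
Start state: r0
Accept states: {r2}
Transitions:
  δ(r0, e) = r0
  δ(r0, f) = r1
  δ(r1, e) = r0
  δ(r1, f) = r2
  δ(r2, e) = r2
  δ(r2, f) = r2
Testing a few strings:
  'feef' → reject
  'efe' → reject
  'eefe' → reject
  'f' → reject
State roles: r0=no progress toward ff; r1=one trailing f; r2=substring ff seen
All strings over {e,f} containing the substring ff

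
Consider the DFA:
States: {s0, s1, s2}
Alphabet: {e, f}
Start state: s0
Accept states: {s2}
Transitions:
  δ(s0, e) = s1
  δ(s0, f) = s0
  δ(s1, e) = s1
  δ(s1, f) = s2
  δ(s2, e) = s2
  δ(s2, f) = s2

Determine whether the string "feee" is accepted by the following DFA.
Processing string "feee":
  s0 --f--> s0
  s0 --e--> s1
  s1 --e--> s1
  s1 --e--> s1
Final state: s1
Accept states: {s2}
No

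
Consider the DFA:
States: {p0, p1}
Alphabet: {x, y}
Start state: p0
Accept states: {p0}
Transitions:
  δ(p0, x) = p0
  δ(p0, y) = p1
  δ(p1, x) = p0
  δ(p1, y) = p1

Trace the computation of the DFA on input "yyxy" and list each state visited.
read 'y': p0 → p1
  read 'y': p1 → p1
  read 'x': p1 → p0
  read 'y': p0 → p1
p0 -> p1 -> p1 -> p0 -> p1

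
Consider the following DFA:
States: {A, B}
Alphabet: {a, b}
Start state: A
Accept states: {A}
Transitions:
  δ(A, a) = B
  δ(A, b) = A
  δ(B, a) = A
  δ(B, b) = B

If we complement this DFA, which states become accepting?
Complement accept states = All states \ Original accept states
= {A, B} \ {A}
{B}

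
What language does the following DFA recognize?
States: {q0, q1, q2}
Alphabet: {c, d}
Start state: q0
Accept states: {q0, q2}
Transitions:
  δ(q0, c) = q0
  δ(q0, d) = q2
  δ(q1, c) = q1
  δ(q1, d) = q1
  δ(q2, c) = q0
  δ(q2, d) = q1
Testing a few strings:
  'ccc' → accept
  'd' → accept
  'cdcc' → accept
  'cddc' → reject
State roles: q0=last symbol not d (ok); q1=saw dd (dead); q2=last symbol d (ok)
All strings over {c,d} with no two consecutive d's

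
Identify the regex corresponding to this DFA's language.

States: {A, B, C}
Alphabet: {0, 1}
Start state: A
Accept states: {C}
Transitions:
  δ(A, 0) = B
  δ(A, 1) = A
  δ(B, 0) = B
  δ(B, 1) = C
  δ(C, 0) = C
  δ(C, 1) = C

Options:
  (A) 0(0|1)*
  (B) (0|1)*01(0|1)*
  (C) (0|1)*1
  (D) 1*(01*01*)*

Check each option against the DFA on short strings; one disagreement eliminates an option:
  (A) 0(0|1)*: on '0' the DFA goes A → B and rejects (B ∉ Accept), but the regex matches it → eliminate
  (B) (0|1)*01(0|1)*: agrees with the DFA on every string of length ≤ 6
  (C) (0|1)*1: on '1' the DFA goes A → A and rejects (A ∉ Accept), but the regex matches it → eliminate
  (D) 1*(01*01*)*: on ε the DFA stays in A and rejects (A ∉ Accept), but the regex matches it → eliminate
Only (B) is consistent with the DFA.
(B) (0|1)*01(0|1)*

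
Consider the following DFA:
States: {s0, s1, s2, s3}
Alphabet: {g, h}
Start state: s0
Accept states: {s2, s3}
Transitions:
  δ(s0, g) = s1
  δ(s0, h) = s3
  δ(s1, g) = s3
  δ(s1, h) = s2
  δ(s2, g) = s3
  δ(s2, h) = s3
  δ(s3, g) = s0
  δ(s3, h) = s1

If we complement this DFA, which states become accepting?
Complement accept states = All states \ Original accept states
= {s0, s1, s2, s3} \ {s2, s3}
{s0, s1}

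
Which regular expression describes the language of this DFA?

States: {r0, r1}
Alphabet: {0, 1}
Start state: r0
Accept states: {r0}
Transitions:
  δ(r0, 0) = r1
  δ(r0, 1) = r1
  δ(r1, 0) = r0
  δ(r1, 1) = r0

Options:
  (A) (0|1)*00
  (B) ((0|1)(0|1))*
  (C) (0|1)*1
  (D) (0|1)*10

Check each option against the DFA on short strings; one disagreement eliminates an option:
  (A) (0|1)*00: on ε the DFA stays in r0 and accepts (r0 ∈ Accept), but the regex does not match it → eliminate
  (B) ((0|1)(0|1))*: agrees with the DFA on every string of length ≤ 6
  (C) (0|1)*1: on ε the DFA stays in r0 and accepts (r0 ∈ Accept), but the regex does not match it → eliminate
  (D) (0|1)*10: on ε the DFA stays in r0 and accepts (r0 ∈ Accept), but the regex does not match it → eliminate
Only (B) is consistent with the DFA.
(B) ((0|1)(0|1))*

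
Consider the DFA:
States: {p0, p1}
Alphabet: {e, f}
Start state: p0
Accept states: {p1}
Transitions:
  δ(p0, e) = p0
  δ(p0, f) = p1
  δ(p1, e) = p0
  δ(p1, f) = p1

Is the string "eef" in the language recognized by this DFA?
Processing string "eef":
  p0 --e--> p0
  p0 --e--> p0
  p0 --f--> p1
Final state: p1
Accept states: {p1}
Yes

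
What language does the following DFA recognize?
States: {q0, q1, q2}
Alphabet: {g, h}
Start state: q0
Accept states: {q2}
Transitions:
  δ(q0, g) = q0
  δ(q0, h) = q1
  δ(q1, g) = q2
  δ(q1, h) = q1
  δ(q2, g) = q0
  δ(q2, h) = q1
Testing a few strings:
  'ggg' → reject
  'hhgg' → reject
  'h' → reject
  'g' → reject
State roles: q0=no suffix match; q1=one trailing h; q2=suffix is hg
All strings over {g,h} ending with hg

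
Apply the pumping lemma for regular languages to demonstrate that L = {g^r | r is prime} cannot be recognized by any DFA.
Assume L is regular with pumping length p. Idea: pumping by a suitable count produces a composite length.
Let q be a prime with q ≥ p and choose s = g^q ∈ L. By the pumping lemma, s = xyz with |xy| ≤ p, |y| = k ≥ 1. Take i = q+1: |xy^(q+1)z| = q + q·k = q(1+k). Since q ≥ 2 and 1+k ≥ 2, q(1+k) is composite, so xy^(q+1)z ∉ L.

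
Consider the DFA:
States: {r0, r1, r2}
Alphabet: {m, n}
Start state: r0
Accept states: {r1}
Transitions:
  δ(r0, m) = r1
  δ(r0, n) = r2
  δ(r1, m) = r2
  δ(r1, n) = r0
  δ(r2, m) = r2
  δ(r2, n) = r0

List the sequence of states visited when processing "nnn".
read 'n': r0 → r2
  read 'n': r2 → r0
  read 'n': r0 → r2
r0 -> r2 -> r0 -> r2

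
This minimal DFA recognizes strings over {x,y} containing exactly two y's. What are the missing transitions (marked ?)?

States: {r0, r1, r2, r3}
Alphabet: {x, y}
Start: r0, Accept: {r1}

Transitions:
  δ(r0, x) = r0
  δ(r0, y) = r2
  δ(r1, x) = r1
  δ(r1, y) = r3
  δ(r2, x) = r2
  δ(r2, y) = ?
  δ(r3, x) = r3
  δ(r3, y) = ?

From the language and accept set, identify what each state tracks — r0: zero y's; r1: two y's; r2: one y; r3: ≥ three y's (dead).
Each missing δ(q, a) is the state matching the new tracked value after reading a.
δ(r2, y) = r1; δ(r3, y) = r3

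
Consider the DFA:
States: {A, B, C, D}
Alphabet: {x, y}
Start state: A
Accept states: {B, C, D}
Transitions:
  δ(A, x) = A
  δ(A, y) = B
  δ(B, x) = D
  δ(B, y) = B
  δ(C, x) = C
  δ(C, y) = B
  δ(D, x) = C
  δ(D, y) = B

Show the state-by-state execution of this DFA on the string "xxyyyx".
read 'x': A → A
  read 'x': A → A
  read 'y': A → B
  read 'y': B → B
  read 'y': B → B
  read 'x': B → D
A -> A -> A -> B -> B -> B -> D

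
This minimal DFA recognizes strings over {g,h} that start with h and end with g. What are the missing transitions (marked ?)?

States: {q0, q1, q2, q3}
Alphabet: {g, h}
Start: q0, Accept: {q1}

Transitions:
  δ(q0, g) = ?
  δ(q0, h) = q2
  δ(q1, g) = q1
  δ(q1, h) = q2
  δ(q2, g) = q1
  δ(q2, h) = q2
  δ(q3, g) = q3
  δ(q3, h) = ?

From the language and accept set, identify what each state tracks — q0: no input read; q1: started with h, last symbol g; q2: started with h, last symbol h; q3: started with g (dead).
Each missing δ(q, a) is the state matching the new tracked value after reading a.
δ(q0, g) = q3; δ(q3, h) = q3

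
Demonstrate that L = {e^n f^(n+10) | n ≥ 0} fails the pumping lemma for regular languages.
Assume L is regular with pumping length p. Idea: pumping the e-block breaks the fixed offset of 10.
Choose s = e^p f^(p+10) ∈ L. By the pumping lemma, s = xyz with |xy| ≤ p, |y| > 0, so y = e^k with k ≥ 1. Then xy²z = e^(p+k) f^(p+10). For this to be in L we would need p+10 = (p+k)+10, i.e. k = 0, contradicting k ≥ 1. So xy²z ∉ L.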